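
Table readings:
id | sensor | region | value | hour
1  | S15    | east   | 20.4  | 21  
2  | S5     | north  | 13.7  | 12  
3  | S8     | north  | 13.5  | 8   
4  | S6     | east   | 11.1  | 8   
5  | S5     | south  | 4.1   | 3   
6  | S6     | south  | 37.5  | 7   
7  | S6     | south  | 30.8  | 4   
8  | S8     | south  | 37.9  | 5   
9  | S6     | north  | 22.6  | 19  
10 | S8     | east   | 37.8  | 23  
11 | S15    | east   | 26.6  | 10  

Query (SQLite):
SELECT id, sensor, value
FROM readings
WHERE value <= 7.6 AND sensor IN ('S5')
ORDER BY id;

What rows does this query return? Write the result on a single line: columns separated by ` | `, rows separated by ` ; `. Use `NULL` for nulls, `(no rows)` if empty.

5 | S5 | 4.1

value <= 7.6: ids {5}
sensor IN ('S5'): ids {2, 5}
Combine with AND.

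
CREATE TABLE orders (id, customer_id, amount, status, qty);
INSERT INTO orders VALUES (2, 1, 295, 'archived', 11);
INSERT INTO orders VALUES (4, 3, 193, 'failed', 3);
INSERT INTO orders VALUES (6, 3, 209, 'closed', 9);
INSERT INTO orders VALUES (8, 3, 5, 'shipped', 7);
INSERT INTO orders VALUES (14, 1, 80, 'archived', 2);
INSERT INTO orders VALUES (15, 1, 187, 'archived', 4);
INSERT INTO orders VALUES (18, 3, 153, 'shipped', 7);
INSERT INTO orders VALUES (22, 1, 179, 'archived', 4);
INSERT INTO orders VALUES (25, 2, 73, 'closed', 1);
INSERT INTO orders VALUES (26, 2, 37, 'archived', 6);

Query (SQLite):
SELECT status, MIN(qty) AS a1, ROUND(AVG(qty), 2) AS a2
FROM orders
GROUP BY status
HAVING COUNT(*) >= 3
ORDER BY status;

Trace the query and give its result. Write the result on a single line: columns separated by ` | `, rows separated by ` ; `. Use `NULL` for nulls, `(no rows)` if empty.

Group orders by status.
Per group compute: MIN(qty), ROUND(AVG(qty), 2).
HAVING: drop groups with fewer than 3 rows.
  archived: ids {2, 14, 15, 22, 26} → MIN(qty)=2, ROUND(AVG(qty), 2)=5.4
  closed: ids {6, 25} → MIN(qty)=1, ROUND(AVG(qty), 2)=5
  failed: ids {4} → MIN(qty)=3, ROUND(AVG(qty), 2)=3
  shipped: ids {8, 18} → MIN(qty)=7, ROUND(AVG(qty), 2)=7

archived | 2 | 5.4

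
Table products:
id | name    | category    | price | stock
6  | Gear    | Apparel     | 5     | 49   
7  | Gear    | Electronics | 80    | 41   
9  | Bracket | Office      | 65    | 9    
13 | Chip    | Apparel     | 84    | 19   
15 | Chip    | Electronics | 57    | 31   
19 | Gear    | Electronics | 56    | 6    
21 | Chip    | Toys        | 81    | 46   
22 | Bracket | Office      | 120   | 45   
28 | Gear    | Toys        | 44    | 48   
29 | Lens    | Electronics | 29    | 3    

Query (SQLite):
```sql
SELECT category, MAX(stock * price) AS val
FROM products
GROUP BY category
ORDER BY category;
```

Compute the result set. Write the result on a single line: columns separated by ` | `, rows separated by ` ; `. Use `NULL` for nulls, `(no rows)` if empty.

For each row compute stock * price.
Group by category; take MAX of the expression per group.
  Apparel: ids {6, 13} → MAX(stock * price)=1596
  Electronics: ids {7, 15, 19, 29} → MAX(stock * price)=3280
  Office: ids {9, 22} → MAX(stock * price)=5400
  Toys: ids {21, 28} → MAX(stock * price)=3726

Apparel | 1596 ; Electronics | 3280 ; Office | 5400 ; Toys | 3726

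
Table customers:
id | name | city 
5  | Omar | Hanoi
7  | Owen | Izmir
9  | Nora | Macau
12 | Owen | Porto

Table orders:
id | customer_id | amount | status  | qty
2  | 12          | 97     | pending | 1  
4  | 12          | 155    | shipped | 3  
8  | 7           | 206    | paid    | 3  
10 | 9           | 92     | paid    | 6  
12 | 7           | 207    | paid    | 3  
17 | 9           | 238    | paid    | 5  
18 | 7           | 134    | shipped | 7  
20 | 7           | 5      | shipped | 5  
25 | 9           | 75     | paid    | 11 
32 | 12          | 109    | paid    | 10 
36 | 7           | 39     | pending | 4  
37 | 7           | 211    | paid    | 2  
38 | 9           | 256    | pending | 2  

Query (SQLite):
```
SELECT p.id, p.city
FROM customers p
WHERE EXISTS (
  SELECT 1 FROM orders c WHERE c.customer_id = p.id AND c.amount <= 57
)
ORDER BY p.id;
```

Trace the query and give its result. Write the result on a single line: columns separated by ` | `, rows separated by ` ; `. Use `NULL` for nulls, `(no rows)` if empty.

For each customers row, check whether any orders with matching customer_id has amount <= 57.
Keep rows where that is true.

7 | Izmir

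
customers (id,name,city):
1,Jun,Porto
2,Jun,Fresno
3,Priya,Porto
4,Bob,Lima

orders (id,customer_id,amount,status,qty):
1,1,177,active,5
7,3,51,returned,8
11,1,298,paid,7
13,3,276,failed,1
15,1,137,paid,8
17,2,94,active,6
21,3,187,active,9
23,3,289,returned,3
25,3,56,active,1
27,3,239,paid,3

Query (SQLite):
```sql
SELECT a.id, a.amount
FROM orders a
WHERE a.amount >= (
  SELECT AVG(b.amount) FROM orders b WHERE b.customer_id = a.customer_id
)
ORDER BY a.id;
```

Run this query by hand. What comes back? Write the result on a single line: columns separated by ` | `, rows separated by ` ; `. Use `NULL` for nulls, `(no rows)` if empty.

For each orders row a, compute AVG(amount) over rows sharing a.customer_id.
Keep row a if a.amount >= that per-group AVG.
  customer_id=1: AVG(amount) = 204.0
  customer_id=2: AVG(amount) = 94.0
  customer_id=3: AVG(amount) = 183.0

11 | 298 ; 13 | 276 ; 17 | 94 ; 21 | 187 ; 23 | 289 ; 27 | 239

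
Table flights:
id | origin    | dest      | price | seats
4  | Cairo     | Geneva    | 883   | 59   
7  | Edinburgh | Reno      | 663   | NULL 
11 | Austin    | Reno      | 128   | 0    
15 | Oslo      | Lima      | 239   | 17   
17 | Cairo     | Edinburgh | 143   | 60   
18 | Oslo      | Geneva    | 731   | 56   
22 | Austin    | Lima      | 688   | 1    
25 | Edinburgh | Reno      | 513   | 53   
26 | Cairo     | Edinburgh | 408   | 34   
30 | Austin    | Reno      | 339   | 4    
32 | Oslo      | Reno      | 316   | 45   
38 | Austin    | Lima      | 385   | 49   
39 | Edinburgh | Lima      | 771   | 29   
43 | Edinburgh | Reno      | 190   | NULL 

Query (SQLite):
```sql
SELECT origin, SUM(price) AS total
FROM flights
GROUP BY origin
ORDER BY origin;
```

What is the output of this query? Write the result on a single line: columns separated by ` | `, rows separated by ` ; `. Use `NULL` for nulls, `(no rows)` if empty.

Austin | 1540 ; Cairo | 1434 ; Edinburgh | 2137 ; Oslo | 1286

Partition flights by origin; compute SUM(price) within each group.
  Austin: ids {11, 22, 30, 38} → SUM(price)=1540
  Cairo: ids {4, 17, 26} → SUM(price)=1434
  Edinburgh: ids {7, 25, 39, 43} → SUM(price)=2137
  Oslo: ids {15, 18, 32} → SUM(price)=1286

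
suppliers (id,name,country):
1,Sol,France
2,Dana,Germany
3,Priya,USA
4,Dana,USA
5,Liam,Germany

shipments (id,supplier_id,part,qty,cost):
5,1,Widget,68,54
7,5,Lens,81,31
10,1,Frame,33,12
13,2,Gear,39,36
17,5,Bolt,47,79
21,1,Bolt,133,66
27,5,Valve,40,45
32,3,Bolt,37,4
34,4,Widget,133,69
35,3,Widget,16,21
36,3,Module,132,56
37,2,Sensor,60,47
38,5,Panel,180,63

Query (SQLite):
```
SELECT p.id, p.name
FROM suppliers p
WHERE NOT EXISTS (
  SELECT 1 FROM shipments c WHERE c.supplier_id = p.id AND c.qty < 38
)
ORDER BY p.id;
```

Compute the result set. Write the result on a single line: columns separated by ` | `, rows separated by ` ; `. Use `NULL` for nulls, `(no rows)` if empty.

2 | Dana ; 4 | Dana ; 5 | Liam

For each suppliers row, check whether any shipments with matching supplier_id has qty < 38.
Keep rows where that is false.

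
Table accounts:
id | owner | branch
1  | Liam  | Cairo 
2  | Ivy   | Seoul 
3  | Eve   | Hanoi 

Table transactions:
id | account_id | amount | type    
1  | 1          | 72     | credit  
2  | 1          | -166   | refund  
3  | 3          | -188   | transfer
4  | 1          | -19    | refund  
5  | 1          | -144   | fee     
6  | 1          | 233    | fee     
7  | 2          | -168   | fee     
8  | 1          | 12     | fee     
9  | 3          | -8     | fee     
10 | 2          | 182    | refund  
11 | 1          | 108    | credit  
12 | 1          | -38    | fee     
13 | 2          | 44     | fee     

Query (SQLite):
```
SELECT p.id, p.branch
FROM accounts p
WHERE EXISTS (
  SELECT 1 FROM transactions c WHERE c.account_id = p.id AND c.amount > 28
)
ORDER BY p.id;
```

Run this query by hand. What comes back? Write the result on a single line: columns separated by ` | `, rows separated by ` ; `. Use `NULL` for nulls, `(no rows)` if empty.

1 | Cairo ; 2 | Seoul

For each accounts row, check whether any transactions with matching account_id has amount > 28.
Keep rows where that is true.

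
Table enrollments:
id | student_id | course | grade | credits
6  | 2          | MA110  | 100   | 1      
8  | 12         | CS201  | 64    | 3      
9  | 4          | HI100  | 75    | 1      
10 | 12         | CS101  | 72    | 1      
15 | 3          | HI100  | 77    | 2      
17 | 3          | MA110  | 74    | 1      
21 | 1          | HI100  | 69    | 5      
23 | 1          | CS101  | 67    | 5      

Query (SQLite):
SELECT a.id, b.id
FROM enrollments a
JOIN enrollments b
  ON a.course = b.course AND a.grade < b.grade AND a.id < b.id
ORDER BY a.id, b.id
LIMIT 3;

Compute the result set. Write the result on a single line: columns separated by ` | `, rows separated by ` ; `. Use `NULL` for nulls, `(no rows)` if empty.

Pairs (a,b) with same course, a.grade < b.grade, a.id < b.id.
course groups: CS101:{10,23} CS201:{8} HI100:{9,15,21} MA110:{6,17}
Ordered by (a.id, b.id); first 3.

9 | 15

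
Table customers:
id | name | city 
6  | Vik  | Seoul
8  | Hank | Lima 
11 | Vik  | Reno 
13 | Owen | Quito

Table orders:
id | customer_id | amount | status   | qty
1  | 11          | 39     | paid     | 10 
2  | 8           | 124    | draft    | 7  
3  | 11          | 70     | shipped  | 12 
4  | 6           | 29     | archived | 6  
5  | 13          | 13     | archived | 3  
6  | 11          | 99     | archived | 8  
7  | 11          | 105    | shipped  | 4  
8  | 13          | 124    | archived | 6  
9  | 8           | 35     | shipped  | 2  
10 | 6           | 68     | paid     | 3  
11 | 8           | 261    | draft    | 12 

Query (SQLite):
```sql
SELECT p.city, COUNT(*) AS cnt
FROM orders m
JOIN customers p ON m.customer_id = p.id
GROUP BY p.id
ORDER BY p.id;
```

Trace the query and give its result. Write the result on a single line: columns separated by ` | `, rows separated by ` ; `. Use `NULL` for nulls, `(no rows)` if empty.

Seoul | 2 ; Lima | 3 ; Reno | 4 ; Quito | 2

Join each orders row to its customers via customer_id.
Group joined rows by customers.id; compute COUNT(*) per group.
  6: ids {4, 10} → COUNT(*)=2
  8: ids {2, 9, 11} → COUNT(*)=3
  11: ids {1, 3, 6, 7} → COUNT(*)=4
  13: ids {5, 8} → COUNT(*)=2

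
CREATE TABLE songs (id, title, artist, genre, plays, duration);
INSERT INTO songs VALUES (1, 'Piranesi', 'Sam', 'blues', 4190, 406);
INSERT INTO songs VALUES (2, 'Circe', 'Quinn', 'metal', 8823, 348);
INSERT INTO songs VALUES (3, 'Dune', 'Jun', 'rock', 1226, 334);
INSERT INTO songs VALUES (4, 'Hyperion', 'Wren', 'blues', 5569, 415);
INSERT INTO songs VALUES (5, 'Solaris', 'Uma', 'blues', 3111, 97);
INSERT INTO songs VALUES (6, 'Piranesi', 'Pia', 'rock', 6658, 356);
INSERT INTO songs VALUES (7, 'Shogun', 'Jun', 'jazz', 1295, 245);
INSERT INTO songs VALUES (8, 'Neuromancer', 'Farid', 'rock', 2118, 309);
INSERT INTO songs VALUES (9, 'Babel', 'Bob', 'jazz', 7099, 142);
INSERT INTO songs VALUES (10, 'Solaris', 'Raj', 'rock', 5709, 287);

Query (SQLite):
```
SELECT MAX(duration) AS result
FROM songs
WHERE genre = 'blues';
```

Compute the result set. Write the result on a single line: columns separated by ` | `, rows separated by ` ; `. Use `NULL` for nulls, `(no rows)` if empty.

Rows where genre='blues' → duration values: [406, 415, 97].
MAX of non-NULL values = 415.

415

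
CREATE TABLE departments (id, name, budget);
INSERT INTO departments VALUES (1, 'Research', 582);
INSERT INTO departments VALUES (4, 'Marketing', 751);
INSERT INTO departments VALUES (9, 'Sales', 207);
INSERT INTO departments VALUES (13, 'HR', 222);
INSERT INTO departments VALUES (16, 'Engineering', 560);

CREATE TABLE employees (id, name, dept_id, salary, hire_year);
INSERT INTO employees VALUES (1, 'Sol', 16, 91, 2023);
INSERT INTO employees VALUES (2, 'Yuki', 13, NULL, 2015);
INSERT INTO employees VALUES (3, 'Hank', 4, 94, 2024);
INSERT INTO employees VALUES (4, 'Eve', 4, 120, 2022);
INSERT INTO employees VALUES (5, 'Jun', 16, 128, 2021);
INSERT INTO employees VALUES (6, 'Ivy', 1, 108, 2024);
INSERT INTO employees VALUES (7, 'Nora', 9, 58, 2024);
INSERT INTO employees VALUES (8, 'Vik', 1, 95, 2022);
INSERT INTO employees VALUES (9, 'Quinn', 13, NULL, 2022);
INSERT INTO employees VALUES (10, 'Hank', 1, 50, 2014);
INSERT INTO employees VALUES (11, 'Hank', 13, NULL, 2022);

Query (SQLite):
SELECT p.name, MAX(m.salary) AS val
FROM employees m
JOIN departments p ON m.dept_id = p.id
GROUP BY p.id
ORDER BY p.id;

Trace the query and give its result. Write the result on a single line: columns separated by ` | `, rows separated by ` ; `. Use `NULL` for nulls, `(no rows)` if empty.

Research | 108 ; Marketing | 120 ; Sales | 58 ; HR | NULL ; Engineering | 128

Join each employees row to its departments via dept_id.
Group joined rows by departments.id; compute MAX(m.salary) per group.
  1: ids {6, 8, 10} → MAX(m.salary)=108
  4: ids {3, 4} → MAX(m.salary)=120
  9: ids {7} → MAX(m.salary)=58
  13: ids {2, 9, 11} → MAX(m.salary)=NULL
  16: ids {1, 5} → MAX(m.salary)=128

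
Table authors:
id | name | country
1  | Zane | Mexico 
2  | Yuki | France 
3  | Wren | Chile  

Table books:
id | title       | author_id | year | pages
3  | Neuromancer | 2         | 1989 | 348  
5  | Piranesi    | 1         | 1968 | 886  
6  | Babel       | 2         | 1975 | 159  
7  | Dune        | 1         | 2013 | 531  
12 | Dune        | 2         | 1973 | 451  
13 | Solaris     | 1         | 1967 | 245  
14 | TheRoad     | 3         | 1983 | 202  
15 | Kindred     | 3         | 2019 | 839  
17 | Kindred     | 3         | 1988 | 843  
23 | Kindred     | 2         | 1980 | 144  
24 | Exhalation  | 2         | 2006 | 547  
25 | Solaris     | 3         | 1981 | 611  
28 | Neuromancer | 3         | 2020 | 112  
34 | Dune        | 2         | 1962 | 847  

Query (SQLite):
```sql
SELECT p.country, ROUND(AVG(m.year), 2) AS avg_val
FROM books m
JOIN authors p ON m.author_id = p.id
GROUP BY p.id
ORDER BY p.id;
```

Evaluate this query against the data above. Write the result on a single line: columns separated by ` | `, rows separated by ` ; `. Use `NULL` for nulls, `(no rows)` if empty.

Mexico | 1982.67 ; France | 1980.83 ; Chile | 1998.2

Join each books row to its authors via author_id.
Group joined rows by authors.id; compute ROUND(AVG(m.year), 2) per group.
  1: ids {5, 7, 13} → ROUND(AVG(m.year), 2)=1982.67
  2: ids {3, 6, 12, 23, 24, 34} → ROUND(AVG(m.year), 2)=1980.83
  3: ids {14, 15, 17, 25, 28} → ROUND(AVG(m.year), 2)=1998.2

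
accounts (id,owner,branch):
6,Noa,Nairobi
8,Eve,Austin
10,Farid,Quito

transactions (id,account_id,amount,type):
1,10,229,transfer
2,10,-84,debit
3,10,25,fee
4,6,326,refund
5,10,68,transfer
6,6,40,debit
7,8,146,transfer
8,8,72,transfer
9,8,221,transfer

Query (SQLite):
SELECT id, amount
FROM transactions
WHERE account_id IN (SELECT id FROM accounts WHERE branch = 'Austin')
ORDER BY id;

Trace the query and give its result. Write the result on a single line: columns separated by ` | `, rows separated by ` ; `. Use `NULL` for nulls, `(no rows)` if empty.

Inner query: accounts.id where branch = 'Austin'.
Outer: keep transactions rows whose account_id is in that set.
Inner query → {8}

7 | 146 ; 8 | 72 ; 9 | 221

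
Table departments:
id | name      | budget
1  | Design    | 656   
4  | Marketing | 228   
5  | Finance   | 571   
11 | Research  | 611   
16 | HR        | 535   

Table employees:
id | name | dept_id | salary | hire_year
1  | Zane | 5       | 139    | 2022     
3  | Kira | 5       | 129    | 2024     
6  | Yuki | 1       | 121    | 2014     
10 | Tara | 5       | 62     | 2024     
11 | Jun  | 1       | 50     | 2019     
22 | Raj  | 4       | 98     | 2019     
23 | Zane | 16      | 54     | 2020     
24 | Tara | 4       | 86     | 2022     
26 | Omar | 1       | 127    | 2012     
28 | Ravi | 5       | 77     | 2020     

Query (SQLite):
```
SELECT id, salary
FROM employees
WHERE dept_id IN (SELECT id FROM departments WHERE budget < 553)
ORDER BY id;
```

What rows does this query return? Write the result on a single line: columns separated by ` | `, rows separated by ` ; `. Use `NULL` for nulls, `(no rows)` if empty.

22 | 98 ; 23 | 54 ; 24 | 86

Inner query: departments.id where budget < 553.
Outer: keep employees rows whose dept_id is in that set.
Inner query → {4, 16}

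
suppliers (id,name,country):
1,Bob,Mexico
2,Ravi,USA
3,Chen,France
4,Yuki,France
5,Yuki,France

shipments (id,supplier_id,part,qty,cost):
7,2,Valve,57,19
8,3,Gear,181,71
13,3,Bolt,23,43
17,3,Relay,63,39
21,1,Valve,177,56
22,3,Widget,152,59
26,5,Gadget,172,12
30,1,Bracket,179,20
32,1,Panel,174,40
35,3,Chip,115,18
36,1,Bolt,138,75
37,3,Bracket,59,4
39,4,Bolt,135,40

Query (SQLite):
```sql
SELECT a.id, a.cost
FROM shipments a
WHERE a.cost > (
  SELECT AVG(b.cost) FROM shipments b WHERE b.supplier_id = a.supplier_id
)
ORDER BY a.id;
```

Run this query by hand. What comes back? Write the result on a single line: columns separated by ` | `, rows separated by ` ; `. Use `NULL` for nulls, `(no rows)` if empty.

8 | 71 ; 13 | 43 ; 21 | 56 ; 22 | 59 ; 36 | 75

For each shipments row a, compute AVG(cost) over rows sharing a.supplier_id.
Keep row a if a.cost > that per-group AVG.
  supplier_id=1: AVG(cost) = 47.75
  supplier_id=2: AVG(cost) = 19.0
  supplier_id=3: AVG(cost) = 39.0
  supplier_id=4: AVG(cost) = 40.0
  supplier_id=5: AVG(cost) = 12.0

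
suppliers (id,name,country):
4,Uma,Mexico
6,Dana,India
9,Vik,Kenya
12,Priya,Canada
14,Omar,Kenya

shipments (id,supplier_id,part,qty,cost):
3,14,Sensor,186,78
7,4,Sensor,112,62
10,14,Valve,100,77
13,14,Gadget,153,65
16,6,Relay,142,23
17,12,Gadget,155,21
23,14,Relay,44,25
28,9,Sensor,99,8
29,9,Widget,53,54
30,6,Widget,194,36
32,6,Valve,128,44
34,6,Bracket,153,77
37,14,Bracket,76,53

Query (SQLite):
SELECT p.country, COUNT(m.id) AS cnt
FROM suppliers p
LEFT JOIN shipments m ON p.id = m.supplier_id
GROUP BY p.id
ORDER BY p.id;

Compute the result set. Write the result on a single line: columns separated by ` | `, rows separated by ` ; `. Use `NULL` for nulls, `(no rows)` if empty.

LEFT JOIN keeps every suppliers row; unmatched ones get NULL for shipments columns.
Group by suppliers.id and compute COUNT(m.id). COUNT(col) of an all-NULL group is 0.
  4: ids {7} → COUNT(m.id)=1
  6: ids {16, 30, 32, 34} → COUNT(m.id)=4
  9: ids {28, 29} → COUNT(m.id)=2
  12: ids {17} → COUNT(m.id)=1
  14: ids {3, 10, 13, 23, 37} → COUNT(m.id)=5

Mexico | 1 ; India | 4 ; Kenya | 2 ; Canada | 1 ; Kenya | 5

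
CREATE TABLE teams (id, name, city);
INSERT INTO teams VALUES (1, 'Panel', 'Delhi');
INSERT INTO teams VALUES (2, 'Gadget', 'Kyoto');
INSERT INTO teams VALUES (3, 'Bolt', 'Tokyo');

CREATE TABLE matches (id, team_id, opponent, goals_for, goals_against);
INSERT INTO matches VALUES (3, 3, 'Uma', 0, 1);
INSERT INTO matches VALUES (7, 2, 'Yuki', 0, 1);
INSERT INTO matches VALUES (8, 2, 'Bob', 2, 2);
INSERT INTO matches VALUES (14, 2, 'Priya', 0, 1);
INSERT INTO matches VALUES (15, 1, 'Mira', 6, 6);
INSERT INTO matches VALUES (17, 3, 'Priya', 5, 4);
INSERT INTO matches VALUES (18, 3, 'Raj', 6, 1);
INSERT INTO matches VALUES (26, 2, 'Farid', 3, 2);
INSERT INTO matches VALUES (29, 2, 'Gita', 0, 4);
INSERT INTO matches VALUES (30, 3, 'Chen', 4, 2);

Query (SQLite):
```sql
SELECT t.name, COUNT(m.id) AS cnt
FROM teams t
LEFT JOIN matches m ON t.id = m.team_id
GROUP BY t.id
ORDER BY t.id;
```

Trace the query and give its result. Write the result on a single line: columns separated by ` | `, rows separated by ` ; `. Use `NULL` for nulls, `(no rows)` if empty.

LEFT JOIN keeps every teams row; unmatched ones get NULL for matches columns.
Group by teams.id and compute COUNT(m.id). COUNT(col) of an all-NULL group is 0.
  1: ids {15} → COUNT(m.id)=1
  2: ids {7, 8, 14, 26, 29} → COUNT(m.id)=5
  3: ids {3, 17, 18, 30} → COUNT(m.id)=4

Panel | 1 ; Gadget | 5 ; Bolt | 4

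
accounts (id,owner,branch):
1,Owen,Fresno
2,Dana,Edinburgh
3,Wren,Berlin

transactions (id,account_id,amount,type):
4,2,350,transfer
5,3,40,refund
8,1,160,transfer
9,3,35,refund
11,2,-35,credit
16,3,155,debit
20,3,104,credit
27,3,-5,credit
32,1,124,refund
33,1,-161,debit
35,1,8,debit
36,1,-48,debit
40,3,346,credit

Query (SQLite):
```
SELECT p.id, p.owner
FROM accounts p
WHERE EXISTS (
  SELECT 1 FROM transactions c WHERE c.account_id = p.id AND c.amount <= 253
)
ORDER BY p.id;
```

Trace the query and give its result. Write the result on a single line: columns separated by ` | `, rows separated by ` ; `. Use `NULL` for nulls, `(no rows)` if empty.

For each accounts row, check whether any transactions with matching account_id has amount <= 253.
Keep rows where that is true.

1 | Owen ; 2 | Dana ; 3 | Wren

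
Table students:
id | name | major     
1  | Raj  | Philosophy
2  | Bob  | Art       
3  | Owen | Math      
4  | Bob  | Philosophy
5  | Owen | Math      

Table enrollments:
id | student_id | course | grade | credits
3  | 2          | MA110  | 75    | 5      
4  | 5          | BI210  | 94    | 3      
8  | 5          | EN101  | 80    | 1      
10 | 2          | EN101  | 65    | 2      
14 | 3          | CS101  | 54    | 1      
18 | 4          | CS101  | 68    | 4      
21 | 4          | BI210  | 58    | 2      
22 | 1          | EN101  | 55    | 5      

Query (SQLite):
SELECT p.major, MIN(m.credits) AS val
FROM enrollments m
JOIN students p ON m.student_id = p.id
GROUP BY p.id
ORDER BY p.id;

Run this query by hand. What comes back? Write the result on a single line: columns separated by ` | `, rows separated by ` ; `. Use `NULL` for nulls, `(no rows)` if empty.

Join each enrollments row to its students via student_id.
Group joined rows by students.id; compute MIN(m.credits) per group.
  1: ids {22} → MIN(m.credits)=5
  2: ids {3, 10} → MIN(m.credits)=2
  3: ids {14} → MIN(m.credits)=1
  4: ids {18, 21} → MIN(m.credits)=2
  5: ids {4, 8} → MIN(m.credits)=1

Philosophy | 5 ; Art | 2 ; Math | 1 ; Philosophy | 2 ; Math | 1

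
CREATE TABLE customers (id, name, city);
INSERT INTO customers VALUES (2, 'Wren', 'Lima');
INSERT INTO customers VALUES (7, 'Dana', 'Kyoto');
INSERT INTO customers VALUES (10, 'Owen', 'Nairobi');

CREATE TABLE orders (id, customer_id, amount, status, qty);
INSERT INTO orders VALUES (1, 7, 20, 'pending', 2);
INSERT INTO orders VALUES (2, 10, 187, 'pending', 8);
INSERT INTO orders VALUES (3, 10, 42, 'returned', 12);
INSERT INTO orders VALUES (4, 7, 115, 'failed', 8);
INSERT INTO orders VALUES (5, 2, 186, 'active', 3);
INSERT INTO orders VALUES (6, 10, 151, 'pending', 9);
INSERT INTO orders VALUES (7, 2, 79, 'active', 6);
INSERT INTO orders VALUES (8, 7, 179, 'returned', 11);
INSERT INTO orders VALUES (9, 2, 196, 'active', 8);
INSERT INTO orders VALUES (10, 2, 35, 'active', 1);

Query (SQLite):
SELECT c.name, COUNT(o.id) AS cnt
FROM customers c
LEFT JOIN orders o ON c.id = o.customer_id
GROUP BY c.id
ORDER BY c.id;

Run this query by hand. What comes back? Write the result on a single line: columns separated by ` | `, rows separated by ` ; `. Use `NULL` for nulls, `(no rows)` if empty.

Wren | 4 ; Dana | 3 ; Owen | 3

LEFT JOIN keeps every customers row; unmatched ones get NULL for orders columns.
Group by customers.id and compute COUNT(o.id). COUNT(col) of an all-NULL group is 0.
  2: ids {5, 7, 9, 10} → COUNT(o.id)=4
  7: ids {1, 4, 8} → COUNT(o.id)=3
  10: ids {2, 3, 6} → COUNT(o.id)=3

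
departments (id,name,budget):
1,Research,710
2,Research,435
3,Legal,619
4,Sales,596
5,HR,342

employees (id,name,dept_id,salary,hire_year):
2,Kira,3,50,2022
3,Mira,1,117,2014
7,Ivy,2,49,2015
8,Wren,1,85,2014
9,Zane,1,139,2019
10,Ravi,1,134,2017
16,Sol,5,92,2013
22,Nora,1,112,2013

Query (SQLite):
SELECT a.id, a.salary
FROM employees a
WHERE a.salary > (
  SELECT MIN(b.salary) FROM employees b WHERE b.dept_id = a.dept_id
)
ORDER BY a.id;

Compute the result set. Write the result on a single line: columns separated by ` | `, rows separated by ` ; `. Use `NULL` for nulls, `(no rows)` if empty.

3 | 117 ; 9 | 139 ; 10 | 134 ; 22 | 112

For each employees row a, compute MIN(salary) over rows sharing a.dept_id.
Keep row a if a.salary > that per-group MIN.
  dept_id=1: MIN(salary) = 85
  dept_id=2: MIN(salary) = 49
  dept_id=3: MIN(salary) = 50
  dept_id=5: MIN(salary) = 92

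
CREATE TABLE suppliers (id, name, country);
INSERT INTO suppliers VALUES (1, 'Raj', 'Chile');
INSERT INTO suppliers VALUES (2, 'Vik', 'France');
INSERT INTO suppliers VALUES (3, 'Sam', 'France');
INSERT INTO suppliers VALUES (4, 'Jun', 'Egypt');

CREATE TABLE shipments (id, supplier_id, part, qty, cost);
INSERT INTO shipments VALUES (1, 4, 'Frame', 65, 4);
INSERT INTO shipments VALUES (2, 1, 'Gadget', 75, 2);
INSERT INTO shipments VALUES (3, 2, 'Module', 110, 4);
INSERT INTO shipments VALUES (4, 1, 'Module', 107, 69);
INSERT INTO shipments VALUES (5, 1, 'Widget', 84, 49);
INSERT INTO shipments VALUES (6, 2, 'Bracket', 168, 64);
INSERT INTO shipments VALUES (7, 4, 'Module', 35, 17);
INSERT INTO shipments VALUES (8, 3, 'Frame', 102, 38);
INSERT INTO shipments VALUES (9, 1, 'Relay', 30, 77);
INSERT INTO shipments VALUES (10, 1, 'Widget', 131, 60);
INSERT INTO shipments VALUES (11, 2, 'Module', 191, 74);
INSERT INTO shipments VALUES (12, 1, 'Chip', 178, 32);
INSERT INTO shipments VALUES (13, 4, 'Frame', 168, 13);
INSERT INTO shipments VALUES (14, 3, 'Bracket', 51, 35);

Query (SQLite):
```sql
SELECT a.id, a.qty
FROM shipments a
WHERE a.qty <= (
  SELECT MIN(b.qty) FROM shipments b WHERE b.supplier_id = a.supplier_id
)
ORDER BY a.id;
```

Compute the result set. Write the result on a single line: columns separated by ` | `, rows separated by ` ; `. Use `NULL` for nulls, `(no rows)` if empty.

3 | 110 ; 7 | 35 ; 9 | 30 ; 14 | 51

For each shipments row a, compute MIN(qty) over rows sharing a.supplier_id.
Keep row a if a.qty <= that per-group MIN.
  supplier_id=1: MIN(qty) = 30
  supplier_id=2: MIN(qty) = 110
  supplier_id=3: MIN(qty) = 51
  supplier_id=4: MIN(qty) = 35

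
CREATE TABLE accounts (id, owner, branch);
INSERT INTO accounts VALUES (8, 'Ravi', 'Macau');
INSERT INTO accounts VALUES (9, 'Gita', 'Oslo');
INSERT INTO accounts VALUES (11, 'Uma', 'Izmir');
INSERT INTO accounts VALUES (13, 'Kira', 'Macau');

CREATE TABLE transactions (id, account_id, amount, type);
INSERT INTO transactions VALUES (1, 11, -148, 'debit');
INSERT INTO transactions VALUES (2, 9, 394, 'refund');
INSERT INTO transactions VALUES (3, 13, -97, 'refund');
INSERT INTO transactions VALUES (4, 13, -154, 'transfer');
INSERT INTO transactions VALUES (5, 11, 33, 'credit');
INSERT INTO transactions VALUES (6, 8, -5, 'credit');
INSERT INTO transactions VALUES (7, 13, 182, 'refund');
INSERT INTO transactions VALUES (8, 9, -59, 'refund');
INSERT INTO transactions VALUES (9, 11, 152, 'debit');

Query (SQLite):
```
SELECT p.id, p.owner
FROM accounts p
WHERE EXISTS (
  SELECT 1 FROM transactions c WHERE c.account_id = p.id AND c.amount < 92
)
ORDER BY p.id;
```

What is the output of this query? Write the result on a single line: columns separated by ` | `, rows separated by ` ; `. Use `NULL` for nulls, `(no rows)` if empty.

For each accounts row, check whether any transactions with matching account_id has amount < 92.
Keep rows where that is true.

8 | Ravi ; 9 | Gita ; 11 | Uma ; 13 | Kira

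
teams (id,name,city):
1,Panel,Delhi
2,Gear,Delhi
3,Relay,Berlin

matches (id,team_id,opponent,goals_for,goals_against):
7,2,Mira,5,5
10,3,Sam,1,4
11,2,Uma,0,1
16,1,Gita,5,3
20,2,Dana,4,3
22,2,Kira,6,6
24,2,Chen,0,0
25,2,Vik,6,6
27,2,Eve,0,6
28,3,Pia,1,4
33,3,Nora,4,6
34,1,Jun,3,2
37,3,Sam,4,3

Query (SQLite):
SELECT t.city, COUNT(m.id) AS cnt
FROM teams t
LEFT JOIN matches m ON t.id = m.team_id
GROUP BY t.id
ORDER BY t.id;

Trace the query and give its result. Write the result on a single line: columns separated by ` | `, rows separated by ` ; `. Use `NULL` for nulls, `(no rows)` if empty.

LEFT JOIN keeps every teams row; unmatched ones get NULL for matches columns.
Group by teams.id and compute COUNT(m.id). COUNT(col) of an all-NULL group is 0.
  1: ids {16, 34} → COUNT(m.id)=2
  2: ids {7, 11, 20, 22, 24, 25, 27} → COUNT(m.id)=7
  3: ids {10, 28, 33, 37} → COUNT(m.id)=4

Delhi | 2 ; Delhi | 7 ; Berlin | 4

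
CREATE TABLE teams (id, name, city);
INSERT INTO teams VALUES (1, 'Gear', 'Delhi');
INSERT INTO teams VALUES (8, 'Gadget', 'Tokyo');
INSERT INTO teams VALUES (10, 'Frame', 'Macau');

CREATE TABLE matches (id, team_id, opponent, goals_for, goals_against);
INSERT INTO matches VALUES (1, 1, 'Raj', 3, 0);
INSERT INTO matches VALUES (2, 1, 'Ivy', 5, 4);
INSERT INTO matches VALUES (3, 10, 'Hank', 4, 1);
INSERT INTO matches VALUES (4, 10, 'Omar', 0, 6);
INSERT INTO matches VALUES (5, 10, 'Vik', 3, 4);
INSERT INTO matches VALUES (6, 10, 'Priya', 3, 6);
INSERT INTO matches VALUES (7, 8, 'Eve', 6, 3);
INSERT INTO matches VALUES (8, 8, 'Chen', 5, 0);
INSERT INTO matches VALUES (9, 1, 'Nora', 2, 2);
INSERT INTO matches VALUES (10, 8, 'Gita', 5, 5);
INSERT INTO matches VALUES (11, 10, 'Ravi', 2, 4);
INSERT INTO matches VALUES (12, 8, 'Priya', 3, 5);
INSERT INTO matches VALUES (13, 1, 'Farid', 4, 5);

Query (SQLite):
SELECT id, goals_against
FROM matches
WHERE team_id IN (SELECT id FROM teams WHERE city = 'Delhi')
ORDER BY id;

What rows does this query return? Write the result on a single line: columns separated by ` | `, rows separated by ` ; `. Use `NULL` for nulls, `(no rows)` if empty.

1 | 0 ; 2 | 4 ; 9 | 2 ; 13 | 5

Inner query: teams.id where city = 'Delhi'.
Outer: keep matches rows whose team_id is in that set.
Inner query → {1}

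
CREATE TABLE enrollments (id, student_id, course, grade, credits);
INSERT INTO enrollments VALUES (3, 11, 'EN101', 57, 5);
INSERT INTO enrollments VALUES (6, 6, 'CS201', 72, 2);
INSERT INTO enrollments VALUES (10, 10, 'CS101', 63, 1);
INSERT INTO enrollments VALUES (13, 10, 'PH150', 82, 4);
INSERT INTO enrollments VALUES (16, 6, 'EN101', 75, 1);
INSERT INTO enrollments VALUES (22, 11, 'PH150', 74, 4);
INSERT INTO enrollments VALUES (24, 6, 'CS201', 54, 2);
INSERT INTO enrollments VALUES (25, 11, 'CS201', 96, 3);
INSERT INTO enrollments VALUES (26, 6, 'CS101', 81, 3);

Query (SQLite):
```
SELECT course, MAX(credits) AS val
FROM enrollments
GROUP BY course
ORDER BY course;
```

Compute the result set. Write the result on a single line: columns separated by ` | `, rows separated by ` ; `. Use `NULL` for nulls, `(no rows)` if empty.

CS101 | 3 ; CS201 | 3 ; EN101 | 5 ; PH150 | 4

Partition enrollments by course; compute MAX(credits) within each group.
  CS101: ids {10, 26} → MAX(credits)=3
  CS201: ids {6, 24, 25} → MAX(credits)=3
  EN101: ids {3, 16} → MAX(credits)=5
  PH150: ids {13, 22} → MAX(credits)=4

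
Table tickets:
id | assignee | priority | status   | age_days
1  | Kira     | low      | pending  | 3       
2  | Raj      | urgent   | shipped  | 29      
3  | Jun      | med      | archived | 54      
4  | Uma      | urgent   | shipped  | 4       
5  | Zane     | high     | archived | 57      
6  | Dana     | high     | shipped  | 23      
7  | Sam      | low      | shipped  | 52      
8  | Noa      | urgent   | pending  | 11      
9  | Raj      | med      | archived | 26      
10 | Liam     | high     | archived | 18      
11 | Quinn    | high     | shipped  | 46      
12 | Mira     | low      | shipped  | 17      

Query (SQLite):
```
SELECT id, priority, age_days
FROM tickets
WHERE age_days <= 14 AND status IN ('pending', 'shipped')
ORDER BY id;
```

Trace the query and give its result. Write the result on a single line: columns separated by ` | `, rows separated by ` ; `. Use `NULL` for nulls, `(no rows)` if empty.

age_days <= 14: ids {1, 4, 8}
status IN ('pending', 'shipped'): ids {1, 2, 4, 6, 7, 8, 11, 12}
Combine with AND.

1 | low | 3 ; 4 | urgent | 4 ; 8 | urgent | 11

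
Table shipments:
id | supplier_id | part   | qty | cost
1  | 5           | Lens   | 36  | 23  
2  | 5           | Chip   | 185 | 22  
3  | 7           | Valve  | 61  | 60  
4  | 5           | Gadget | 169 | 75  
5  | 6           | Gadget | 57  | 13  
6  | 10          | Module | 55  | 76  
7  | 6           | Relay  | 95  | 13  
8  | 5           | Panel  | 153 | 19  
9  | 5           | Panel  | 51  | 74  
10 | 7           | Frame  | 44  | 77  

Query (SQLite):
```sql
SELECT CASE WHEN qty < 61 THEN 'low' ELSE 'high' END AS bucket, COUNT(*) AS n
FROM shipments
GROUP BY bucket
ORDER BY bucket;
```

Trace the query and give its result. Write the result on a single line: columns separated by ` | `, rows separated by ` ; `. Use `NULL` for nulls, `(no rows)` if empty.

Bucket rows by qty < 61 → 'low' else 'high'; count each bucket.

high | 5 ; low | 5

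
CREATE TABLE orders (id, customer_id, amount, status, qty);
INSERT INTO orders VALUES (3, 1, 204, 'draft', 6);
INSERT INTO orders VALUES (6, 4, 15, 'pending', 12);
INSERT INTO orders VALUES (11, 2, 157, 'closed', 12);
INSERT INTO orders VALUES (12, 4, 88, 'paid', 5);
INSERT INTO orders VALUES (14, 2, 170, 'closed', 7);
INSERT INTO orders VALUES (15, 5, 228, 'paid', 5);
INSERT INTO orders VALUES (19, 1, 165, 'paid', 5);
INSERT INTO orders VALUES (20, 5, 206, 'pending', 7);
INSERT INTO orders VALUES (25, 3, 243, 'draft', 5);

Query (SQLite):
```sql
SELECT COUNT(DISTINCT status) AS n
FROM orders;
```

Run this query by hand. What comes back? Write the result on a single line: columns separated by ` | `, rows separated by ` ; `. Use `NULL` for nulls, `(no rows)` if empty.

4

Count distinct non-NULL status values.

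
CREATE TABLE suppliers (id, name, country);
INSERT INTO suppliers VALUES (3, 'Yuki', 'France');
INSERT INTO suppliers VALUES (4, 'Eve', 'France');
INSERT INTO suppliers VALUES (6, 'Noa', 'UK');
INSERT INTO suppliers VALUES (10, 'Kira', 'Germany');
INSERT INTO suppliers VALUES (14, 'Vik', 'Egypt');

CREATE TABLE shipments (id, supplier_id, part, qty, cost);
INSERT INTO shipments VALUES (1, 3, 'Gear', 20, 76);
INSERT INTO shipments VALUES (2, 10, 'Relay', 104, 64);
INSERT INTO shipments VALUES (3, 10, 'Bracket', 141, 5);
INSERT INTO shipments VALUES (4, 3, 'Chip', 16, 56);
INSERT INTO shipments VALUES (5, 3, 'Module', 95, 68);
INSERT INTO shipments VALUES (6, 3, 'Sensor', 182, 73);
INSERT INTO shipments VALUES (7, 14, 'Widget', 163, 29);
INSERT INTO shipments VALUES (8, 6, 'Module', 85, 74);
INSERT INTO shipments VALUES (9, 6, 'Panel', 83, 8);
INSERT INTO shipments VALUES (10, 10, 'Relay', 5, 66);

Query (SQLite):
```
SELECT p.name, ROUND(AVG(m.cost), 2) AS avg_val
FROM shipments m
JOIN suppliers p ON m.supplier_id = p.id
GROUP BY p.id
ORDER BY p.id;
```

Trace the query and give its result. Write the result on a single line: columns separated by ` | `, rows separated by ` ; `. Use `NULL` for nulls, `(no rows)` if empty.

Yuki | 68.25 ; Noa | 41 ; Kira | 45 ; Vik | 29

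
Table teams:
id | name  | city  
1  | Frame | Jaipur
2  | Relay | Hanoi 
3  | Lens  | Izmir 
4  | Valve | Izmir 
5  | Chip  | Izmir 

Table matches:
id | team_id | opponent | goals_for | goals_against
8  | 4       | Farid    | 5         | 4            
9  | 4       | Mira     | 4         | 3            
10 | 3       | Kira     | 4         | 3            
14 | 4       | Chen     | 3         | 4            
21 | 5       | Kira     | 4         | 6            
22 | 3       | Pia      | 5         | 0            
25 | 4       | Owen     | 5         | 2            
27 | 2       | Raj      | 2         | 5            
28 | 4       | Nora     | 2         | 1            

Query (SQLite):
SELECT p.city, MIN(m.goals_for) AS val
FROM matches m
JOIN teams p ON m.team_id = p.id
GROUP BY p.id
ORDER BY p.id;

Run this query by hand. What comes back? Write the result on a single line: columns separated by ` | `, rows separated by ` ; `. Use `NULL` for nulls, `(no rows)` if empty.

Join each matches row to its teams via team_id.
Group joined rows by teams.id; compute MIN(m.goals_for) per group.
  2: ids {27} → MIN(m.goals_for)=2
  3: ids {10, 22} → MIN(m.goals_for)=4
  4: ids {8, 9, 14, 25, 28} → MIN(m.goals_for)=2
  5: ids {21} → MIN(m.goals_for)=4

Hanoi | 2 ; Izmir | 4 ; Izmir | 2 ; Izmir | 4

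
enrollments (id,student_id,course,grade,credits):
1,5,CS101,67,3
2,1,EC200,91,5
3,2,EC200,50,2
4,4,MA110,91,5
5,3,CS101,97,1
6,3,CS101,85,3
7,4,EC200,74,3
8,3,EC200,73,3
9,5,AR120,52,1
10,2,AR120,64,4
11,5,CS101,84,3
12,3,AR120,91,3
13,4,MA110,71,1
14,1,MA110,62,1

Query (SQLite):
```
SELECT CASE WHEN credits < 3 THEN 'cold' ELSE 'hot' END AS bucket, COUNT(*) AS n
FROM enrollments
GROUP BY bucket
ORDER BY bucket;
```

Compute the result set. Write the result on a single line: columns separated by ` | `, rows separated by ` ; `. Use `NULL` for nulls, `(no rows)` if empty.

cold | 5 ; hot | 9

Bucket rows by credits < 3 → 'cold' else 'hot'; count each bucket.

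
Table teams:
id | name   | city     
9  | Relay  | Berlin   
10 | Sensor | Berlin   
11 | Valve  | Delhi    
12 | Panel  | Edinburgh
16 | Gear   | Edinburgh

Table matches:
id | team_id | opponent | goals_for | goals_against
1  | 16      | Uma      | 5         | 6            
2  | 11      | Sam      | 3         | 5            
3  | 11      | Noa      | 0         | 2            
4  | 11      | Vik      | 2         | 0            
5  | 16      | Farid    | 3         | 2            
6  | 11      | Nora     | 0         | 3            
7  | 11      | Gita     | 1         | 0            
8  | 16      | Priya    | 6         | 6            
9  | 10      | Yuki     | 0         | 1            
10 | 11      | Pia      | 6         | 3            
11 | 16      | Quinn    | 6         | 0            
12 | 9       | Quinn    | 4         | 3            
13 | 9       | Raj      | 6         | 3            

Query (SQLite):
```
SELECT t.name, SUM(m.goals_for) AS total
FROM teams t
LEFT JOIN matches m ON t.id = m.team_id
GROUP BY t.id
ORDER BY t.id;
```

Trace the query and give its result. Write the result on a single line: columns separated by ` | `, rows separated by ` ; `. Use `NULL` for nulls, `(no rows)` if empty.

LEFT JOIN keeps every teams row; unmatched ones get NULL for matches columns.
Group by teams.id and compute SUM(m.goals_for). SUM over an all-NULL group is NULL.
  9: ids {12, 13} → SUM(m.goals_for)=10
  10: ids {9} → SUM(m.goals_for)=0
  11: ids {2, 3, 4, 6, 7, 10} → SUM(m.goals_for)=12
  12: ids {—} → SUM(m.goals_for)=NULL
  16: ids {1, 5, 8, 11} → SUM(m.goals_for)=20

Relay | 10 ; Sensor | 0 ; Valve | 12 ; Panel | NULL ; Gear | 20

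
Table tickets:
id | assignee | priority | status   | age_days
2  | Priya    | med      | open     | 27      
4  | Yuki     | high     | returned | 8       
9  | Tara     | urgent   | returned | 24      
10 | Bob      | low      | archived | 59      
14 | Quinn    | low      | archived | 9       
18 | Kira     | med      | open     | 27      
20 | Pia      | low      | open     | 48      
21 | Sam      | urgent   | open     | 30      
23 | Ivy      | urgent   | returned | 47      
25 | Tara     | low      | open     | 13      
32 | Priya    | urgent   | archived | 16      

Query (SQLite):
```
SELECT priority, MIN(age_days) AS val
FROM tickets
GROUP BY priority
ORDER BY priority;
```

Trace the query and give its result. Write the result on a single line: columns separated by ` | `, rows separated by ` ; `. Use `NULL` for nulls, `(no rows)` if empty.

high | 8 ; low | 9 ; med | 27 ; urgent | 16

Partition tickets by priority; compute MIN(age_days) within each group.
  high: ids {4} → MIN(age_days)=8
  low: ids {10, 14, 20, 25} → MIN(age_days)=9
  med: ids {2, 18} → MIN(age_days)=27
  urgent: ids {9, 21, 23, 32} → MIN(age_days)=16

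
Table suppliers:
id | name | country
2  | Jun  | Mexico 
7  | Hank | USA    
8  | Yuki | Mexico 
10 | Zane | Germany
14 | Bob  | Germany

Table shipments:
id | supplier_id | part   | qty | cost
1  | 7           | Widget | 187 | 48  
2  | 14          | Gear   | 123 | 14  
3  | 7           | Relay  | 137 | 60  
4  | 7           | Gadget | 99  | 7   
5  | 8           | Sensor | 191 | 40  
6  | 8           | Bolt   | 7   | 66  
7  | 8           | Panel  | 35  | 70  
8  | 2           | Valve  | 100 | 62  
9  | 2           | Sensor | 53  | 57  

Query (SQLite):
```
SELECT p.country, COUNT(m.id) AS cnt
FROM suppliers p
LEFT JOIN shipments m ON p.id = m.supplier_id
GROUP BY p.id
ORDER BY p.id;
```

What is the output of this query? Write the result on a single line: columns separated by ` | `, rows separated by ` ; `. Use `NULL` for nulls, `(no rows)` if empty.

LEFT JOIN keeps every suppliers row; unmatched ones get NULL for shipments columns.
Group by suppliers.id and compute COUNT(m.id). COUNT(col) of an all-NULL group is 0.
  2: ids {8, 9} → COUNT(m.id)=2
  7: ids {1, 3, 4} → COUNT(m.id)=3
  8: ids {5, 6, 7} → COUNT(m.id)=3
  10: ids {—} → COUNT(m.id)=0
  14: ids {2} → COUNT(m.id)=1

Mexico | 2 ; USA | 3 ; Mexico | 3 ; Germany | 0 ; Germany | 1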